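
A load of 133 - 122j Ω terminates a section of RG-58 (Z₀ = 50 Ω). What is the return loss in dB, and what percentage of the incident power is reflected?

Γ = (83 − j122)/(183 − j122), |Γ| = 0.671
RL = −20·log₁₀(0.671) = 3.47 dB
P_refl/P_inc = |Γ|² = 0.45

RL ≈ 3.47 dB; 45% of incident power reflected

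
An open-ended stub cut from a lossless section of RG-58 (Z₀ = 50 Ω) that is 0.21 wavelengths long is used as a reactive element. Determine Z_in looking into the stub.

βl = 2π × 0.21 = 75.6°
tan(βl) = 3.89
For an open-ended stub, Z_in = −jZ_0·cot(βl) = −jZ_0/tan(βl)

Z_in ≈ −j12.8 Ω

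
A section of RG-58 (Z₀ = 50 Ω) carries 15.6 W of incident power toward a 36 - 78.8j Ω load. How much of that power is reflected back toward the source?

P_reflected ≈ 7.34 W

|Γ| = |(-14 − j78.8)/(86 − j78.8)| = 0.686
|Γ|² = 0.471
P_refl = |Γ|²·P_inc = 7.34 W, P_del = (1 − |Γ|²)·P_inc = 8.26 W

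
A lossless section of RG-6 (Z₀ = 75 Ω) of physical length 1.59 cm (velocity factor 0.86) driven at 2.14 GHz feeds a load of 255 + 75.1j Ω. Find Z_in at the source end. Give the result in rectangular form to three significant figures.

λ = v/f = 0.86·c / 2.14 GHz = 0.121 m
βl = 2π·l/λ = 2π × 0.132 = 47.5°
tan(βl) = tan(47.5°) = 1.09
Z_in = Z_0·(Z_L + jZ_0·tanβl)/(Z_0 + jZ_L·tanβl)
     = 75·(255 + j157)/(-6.89 + j278)

Z_in ≈ 40.6 − j69.8 Ω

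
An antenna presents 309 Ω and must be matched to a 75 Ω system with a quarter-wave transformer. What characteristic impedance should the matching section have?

Z_qwt = √(Z_0·R_L) = √(75 × 309) = √23180

Z_qwt ≈ 152 Ω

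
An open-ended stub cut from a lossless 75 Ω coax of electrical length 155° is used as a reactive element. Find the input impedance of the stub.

tan(βl) = -0.466
For an open-ended stub, Z_in = −jZ_0·cot(βl) = −jZ_0/tan(βl)

Z_in ≈ +j161 Ω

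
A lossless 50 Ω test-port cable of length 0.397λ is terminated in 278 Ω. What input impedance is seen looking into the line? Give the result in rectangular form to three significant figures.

βl = 2π × 0.397 = 143°
tan(βl) = tan(143°) = -0.756
Z_in = Z_0·(Z_L + jZ_0·tanβl)/(Z_0 + jZ_L·tanβl)
     = 50·(278 − j37.8)/(50 − j210)

Z_in ≈ 23.4 + j60.6 Ω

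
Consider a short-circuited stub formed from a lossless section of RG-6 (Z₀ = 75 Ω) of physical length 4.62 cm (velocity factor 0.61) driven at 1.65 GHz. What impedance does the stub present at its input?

λ = v/f = 0.61·c / 1.65 GHz = 0.111 m
βl = 2π·l/λ = 2π × 0.417 = 150°
tan(βl) = -0.578
For a short-circuited stub, Z_in = jZ_0·tan(βl)

Z_in ≈ −j43.4 Ω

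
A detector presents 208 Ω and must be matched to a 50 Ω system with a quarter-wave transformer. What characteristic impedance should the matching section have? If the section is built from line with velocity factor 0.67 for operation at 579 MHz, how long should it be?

Z_qwt ≈ 102 Ω; length ≈ 8.68 cm

Z_qwt = √(Z_0·R_L) = √(50 × 208) = √10400
λ = 0.67·c/f = 0.347 m, so l = λ/4 = 0.0868 m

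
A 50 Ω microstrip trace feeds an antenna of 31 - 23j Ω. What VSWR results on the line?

Γ = (Z_L − Z_0)/(Z_L + Z_0) = (-19 − j23)/(81 − j23)
|Γ| = 29.8/84.2 = 0.354
VSWR = (1 + |Γ|)/(1 − |Γ|) = 1.35/0.646

VSWR ≈ 2.1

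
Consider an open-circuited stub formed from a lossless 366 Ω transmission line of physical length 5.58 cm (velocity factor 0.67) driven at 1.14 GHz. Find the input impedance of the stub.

λ = v/f = 0.67·c / 1.14 GHz = 0.176 m
βl = 2π·l/λ = 2π × 0.316 = 114°
tan(βl) = -2.25
For an open-circuited stub, Z_in = −jZ_0·cot(βl) = −jZ_0/tan(βl)

Z_in ≈ +j162 Ω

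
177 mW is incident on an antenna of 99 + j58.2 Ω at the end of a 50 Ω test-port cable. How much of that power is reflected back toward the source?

|Γ| = |(49 + j58.2)/(149 + j58.2)| = 0.476
|Γ|² = 0.226
P_refl = |Γ|²·P_inc = 40 mW, P_del = (1 − |Γ|²)·P_inc = 137 mW

P_reflected ≈ 40 mW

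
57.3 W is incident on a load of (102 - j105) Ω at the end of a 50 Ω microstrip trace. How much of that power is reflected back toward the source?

P_reflected ≈ 23 W

|Γ| = |(52 − j105)/(152 − j105)| = 0.634
|Γ|² = 0.402
P_refl = |Γ|²·P_inc = 23 W, P_del = (1 − |Γ|²)·P_inc = 34.3 W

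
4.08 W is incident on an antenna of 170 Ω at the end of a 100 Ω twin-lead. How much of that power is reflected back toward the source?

P_reflected ≈ 0.274 W

Γ = (170 − 100)/(170 + 100) = 0.259
|Γ|² = 0.0672
P_refl = |Γ|²·P_inc = 0.274 W, P_del = (1 − |Γ|²)·P_inc = 3.81 W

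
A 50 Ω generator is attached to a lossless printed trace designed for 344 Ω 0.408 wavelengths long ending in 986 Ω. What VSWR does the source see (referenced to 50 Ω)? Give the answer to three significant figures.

βl = 2π × 0.408 = 147°
tan(βl) = -0.652
Z_in = Z_0·(Z_L + jZ_0·tanβl)/(Z_0 + jZ_L·tanβl) = 313 + j360 Ω
Γ_s = (Z_in − Z_s)/(Z_in + Z_s) = (263 + j360)/(363 + j360), |Γ_s| = 0.872
VSWR = (1 + |Γ_s|)/(1 − |Γ_s|)

VSWR ≈ 14.6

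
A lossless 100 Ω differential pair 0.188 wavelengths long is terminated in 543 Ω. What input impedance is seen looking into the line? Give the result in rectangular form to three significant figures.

βl = 2π × 0.188 = 67.7°
tan(βl) = tan(67.7°) = 2.44
Z_in = Z_0·(Z_L + jZ_0·tanβl)/(Z_0 + jZ_L·tanβl)
     = 100·(543 + j244)/(100 + j1320)

Z_in ≈ 21.4 − j39.4 Ω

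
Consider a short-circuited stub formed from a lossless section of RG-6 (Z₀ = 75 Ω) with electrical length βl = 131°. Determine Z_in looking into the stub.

Z_in ≈ −j86.3 Ω

tan(βl) = -1.15
For a short-circuited stub, Z_in = jZ_0·tan(βl)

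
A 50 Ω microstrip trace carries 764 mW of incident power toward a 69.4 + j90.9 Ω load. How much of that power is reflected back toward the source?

|Γ| = |(19.4 + j90.9)/(119.4 + j90.9)| = 0.619
|Γ|² = 0.384
P_refl = |Γ|²·P_inc = 293 mW, P_del = (1 − |Γ|²)·P_inc = 471 mW

P_reflected ≈ 293 mW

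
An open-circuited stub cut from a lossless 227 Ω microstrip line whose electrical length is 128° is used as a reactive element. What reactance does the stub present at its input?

X_in ≈ 177 Ω (inductive)

tan(βl) = -1.28
For an open-circuited stub, Z_in = −jZ_0·cot(βl) = −jZ_0/tan(βl)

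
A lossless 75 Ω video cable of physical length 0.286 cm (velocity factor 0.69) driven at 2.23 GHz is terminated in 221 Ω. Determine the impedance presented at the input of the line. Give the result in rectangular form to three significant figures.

Z_in ≈ 172 − j84.7 Ω

λ = v/f = 0.69·c / 2.23 GHz = 0.0928 m
βl = 2π·l/λ = 2π × 0.0308 = 11.1°
tan(βl) = tan(11.1°) = 0.196
Z_in = Z_0·(Z_L + jZ_0·tanβl)/(Z_0 + jZ_L·tanβl)
     = 75·(221 + j14.7)/(75 + j43.3)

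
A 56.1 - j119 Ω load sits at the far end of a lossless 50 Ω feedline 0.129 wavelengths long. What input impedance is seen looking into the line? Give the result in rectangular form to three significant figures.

βl = 2π × 0.129 = 46.4°
tan(βl) = tan(46.4°) = 1.05
Z_in = Z_0·(Z_L + jZ_0·tanβl)/(Z_0 + jZ_L·tanβl)
     = 50·(56.1 − j66.4)/(175 + j59)

Z_in ≈ 8.65 − j21.9 Ω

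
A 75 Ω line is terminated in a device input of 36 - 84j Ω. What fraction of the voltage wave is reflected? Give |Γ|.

|Γ| ≈ 0.665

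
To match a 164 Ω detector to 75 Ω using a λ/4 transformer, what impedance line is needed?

Z_qwt ≈ 111 Ω

Z_qwt = √(Z_0·R_L) = √(75 × 164) = √12300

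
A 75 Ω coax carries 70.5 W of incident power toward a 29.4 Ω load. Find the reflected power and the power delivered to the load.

Γ = (29.4 − 75)/(29.4 + 75) = -0.437
|Γ|² = 0.191
P_refl = |Γ|²·P_inc = 13.4 W, P_del = (1 − |Γ|²)·P_inc = 57.1 W

P_reflected ≈ 13.4 W; P_delivered ≈ 57.1 W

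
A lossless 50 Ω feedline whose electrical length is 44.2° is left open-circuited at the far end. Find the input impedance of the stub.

tan(βl) = 0.972
For an open-circuited stub, Z_in = −jZ_0·cot(βl) = −jZ_0/tan(βl)

Z_in ≈ −j51.4 Ω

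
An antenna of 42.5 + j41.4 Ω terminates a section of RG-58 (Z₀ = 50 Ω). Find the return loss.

Γ = (-7.5 + j41.4)/(92.5 + j41.4), |Γ| = 0.415
RL = −20·log₁₀|Γ| = −20·log₁₀(0.415)

RL ≈ 7.64 dB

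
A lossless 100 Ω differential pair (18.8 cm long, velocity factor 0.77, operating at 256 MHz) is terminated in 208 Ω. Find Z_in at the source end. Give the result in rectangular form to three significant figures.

Z_in ≈ 50.7 − j20.3 Ω

λ = v/f = 0.77·c / 256 MHz = 0.902 m
βl = 2π·l/λ = 2π × 0.208 = 75°
tan(βl) = tan(75°) = 3.73
Z_in = Z_0·(Z_L + jZ_0·tanβl)/(Z_0 + jZ_L·tanβl)
     = 100·(208 + j373)/(100 + j777)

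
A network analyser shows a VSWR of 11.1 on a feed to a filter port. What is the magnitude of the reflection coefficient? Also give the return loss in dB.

|Γ| ≈ 0.835; return loss ≈ 1.57 dB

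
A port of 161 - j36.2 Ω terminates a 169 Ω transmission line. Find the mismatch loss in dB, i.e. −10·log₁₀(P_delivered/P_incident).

Γ = (-8 − j36.2)/(330 − j36.2), |Γ| = 0.112
|Γ|² = 0.0125, so P_del/P_inc = 1 − |Γ|² = 0.988
ML = −10·log₁₀(1 − |Γ|²)

mismatch loss ≈ 0.0545 dB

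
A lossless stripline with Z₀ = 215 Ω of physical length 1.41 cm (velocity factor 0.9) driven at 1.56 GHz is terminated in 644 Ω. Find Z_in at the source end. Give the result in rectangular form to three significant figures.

Z_in ≈ 221 − j251 Ω

λ = v/f = 0.9·c / 1.56 GHz = 0.173 m
βl = 2π·l/λ = 2π × 0.0815 = 29.3°
tan(βl) = tan(29.3°) = 0.562
Z_in = Z_0·(Z_L + jZ_0·tanβl)/(Z_0 + jZ_L·tanβl)
     = 215·(644 + j121)/(215 + j362)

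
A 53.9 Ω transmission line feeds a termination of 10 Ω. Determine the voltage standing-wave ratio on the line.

Γ = (10 − 53.9)/(10 + 53.9) = -0.687
VSWR = (1 + 0.687)/(1 − 0.687)

VSWR ≈ 5.39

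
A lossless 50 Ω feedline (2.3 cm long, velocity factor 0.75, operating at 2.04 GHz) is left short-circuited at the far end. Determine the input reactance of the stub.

X_in ≈ 188 Ω (inductive)

λ = v/f = 0.75·c / 2.04 GHz = 0.11 m
βl = 2π·l/λ = 2π × 0.209 = 75.1°
tan(βl) = 3.75
For a short-circuited stub, Z_in = jZ_0·tan(βl)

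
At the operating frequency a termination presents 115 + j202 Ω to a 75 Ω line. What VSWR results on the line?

Γ = (Z_L − Z_0)/(Z_L + Z_0) = (40 + j202)/(190 + j202)
|Γ| = 206/277 = 0.743
VSWR = (1 + |Γ|)/(1 − |Γ|) = 1.74/0.257

VSWR ≈ 6.77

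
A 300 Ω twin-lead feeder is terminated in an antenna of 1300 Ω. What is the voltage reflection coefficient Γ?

Γ = (Z_L − Z_0)/(Z_L + Z_0) = (1300 − 300)/(1300 + 300) = 1000/1600

Γ = 0.625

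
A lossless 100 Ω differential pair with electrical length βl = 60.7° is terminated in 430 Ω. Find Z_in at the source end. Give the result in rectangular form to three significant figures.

tan(βl) = tan(60.7°) = 1.78
Z_in = Z_0·(Z_L + jZ_0·tanβl)/(Z_0 + jZ_L·tanβl)
     = 100·(430 + j178)/(100 + j766)

Z_in ≈ 30.1 − j52.2 Ω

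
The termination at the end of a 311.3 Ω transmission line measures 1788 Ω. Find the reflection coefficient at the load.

Γ = 0.703

Γ = (Z_L − Z_0)/(Z_L + Z_0) = (1788 − 311.3)/(1788 + 311.3) = 1477/2099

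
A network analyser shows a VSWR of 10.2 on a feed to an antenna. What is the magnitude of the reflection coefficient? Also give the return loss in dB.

|Γ| ≈ 0.821; return loss ≈ 1.71 dB

|Γ| = (S − 1)/(S + 1) = (10.2 − 1)/(10.2 + 1) = 9.2/11.2
RL = −20·log₁₀|Γ| = −20·log₁₀(0.821)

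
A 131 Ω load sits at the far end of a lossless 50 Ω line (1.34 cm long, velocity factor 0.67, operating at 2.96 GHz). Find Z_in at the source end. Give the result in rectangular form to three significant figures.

Z_in ≈ 21 − j14.4 Ω

λ = v/f = 0.67·c / 2.96 GHz = 0.0679 m
βl = 2π·l/λ = 2π × 0.197 = 71°
tan(βl) = tan(71°) = 2.91
Z_in = Z_0·(Z_L + jZ_0·tanβl)/(Z_0 + jZ_L·tanβl)
     = 50·(131 + j146)/(50 + j381)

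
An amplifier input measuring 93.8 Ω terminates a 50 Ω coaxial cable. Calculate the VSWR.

VSWR ≈ 1.88

For a purely resistive load, VSWR = R_L/Z_0 or Z_0/R_L (whichever > 1) = 93.8/50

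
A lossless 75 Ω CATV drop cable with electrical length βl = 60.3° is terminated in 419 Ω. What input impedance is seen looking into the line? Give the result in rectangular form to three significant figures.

Z_in ≈ 17.6 − j41 Ω

tan(βl) = tan(60.3°) = 1.75
Z_in = Z_0·(Z_L + jZ_0·tanβl)/(Z_0 + jZ_L·tanβl)
     = 75·(419 + j131)/(75 + j735)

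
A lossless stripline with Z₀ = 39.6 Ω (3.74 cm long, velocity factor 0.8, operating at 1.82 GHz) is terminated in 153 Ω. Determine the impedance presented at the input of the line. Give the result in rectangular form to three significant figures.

λ = v/f = 0.8·c / 1.82 GHz = 0.132 m
βl = 2π·l/λ = 2π × 0.284 = 102°
tan(βl) = tan(102°) = -4.66
Z_in = Z_0·(Z_L + jZ_0·tanβl)/(Z_0 + jZ_L·tanβl)
     = 39.6·(153 − j185)/(39.6 − j714)

Z_in ≈ 10.7 + j7.9 Ω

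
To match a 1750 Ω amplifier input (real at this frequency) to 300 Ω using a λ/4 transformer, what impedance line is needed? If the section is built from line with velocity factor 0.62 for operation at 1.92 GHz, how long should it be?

Z_qwt = √(Z_0·R_L) = √(300 × 1750) = √525000
λ = 0.62·c/f = 0.0969 m, so l = λ/4 = 0.0242 m

Z_qwt ≈ 725 Ω; length ≈ 2.42 cm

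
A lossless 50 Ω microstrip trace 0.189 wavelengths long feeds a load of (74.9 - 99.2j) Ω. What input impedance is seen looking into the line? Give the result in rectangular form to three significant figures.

βl = 2π × 0.189 = 68°
tan(βl) = tan(68°) = 2.48
Z_in = Z_0·(Z_L + jZ_0·tanβl)/(Z_0 + jZ_L·tanβl)
     = 50·(74.9 + j24.8)/(296 + j186)

Z_in ≈ 11 − j2.69 Ω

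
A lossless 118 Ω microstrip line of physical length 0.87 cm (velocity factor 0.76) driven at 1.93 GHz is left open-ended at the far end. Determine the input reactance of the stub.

X_in ≈ -237 Ω (capacitive)

λ = v/f = 0.76·c / 1.93 GHz = 0.118 m
βl = 2π·l/λ = 2π × 0.0736 = 26.5°
tan(βl) = 0.499
For an open-ended stub, Z_in = −jZ_0·cot(βl) = −jZ_0/tan(βl)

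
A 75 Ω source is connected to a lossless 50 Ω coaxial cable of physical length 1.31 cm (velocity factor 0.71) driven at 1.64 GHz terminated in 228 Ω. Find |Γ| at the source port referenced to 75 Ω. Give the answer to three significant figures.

λ = v/f = 0.71·c / 1.64 GHz = 0.13 m
βl = 2π·l/λ = 2π × 0.101 = 36.3°
tan(βl) = 0.735
Z_in = Z_0·(Z_L + jZ_0·tanβl)/(Z_0 + jZ_L·tanβl) = 28.7 − j59.5 Ω
Γ_s = (Z_in − Z_s)/(Z_in + Z_s) = (-46.3 − j59.5)/(104 − j59.5), |Γ_s| = 0.63

|Γ| ≈ 0.63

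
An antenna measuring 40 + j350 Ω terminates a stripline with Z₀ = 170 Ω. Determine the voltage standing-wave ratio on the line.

VSWR ≈ 22.5

Γ = (Z_L − Z_0)/(Z_L + Z_0) = (-130 + j350)/(210 + j350)
|Γ| = 373/408 = 0.915
VSWR = (1 + |Γ|)/(1 − |Γ|) = 1.91/0.0853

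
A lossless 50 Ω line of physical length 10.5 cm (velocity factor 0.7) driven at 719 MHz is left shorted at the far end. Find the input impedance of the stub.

λ = v/f = 0.7·c / 719 MHz = 0.292 m
βl = 2π·l/λ = 2π × 0.359 = 129°
tan(βl) = -1.22
For a shorted stub, Z_in = jZ_0·tan(βl)

Z_in ≈ −j60.8 Ω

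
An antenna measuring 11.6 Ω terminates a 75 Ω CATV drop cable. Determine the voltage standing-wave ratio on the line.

Γ = (11.6 − 75)/(11.6 + 75) = -0.732
VSWR = (1 + 0.732)/(1 − 0.732)

VSWR ≈ 6.47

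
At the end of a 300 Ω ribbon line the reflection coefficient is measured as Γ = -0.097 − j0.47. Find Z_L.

Z_L = Z_0·(1 + Γ)/(1 − Γ) = 300·(0.903 − j0.47)/(1.1 + j0.47)

Z_L ≈ 162 − j198 Ω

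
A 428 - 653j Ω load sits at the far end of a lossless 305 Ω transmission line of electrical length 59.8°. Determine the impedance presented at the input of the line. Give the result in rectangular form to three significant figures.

tan(βl) = tan(59.8°) = 1.72
Z_in = Z_0·(Z_L + jZ_0·tanβl)/(Z_0 + jZ_L·tanβl)
     = 305·(428 − j129)/(1430 + j735)

Z_in ≈ 61.1 − j59 Ω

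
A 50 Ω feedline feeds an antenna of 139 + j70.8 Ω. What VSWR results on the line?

Γ = (Z_L − Z_0)/(Z_L + Z_0) = (89 + j70.8)/(189 + j70.8)
|Γ| = 114/202 = 0.563
VSWR = (1 + |Γ|)/(1 − |Γ|) = 1.56/0.437

VSWR ≈ 3.58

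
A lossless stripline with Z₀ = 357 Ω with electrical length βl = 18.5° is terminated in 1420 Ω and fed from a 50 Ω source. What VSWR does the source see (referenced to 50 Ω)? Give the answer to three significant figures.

VSWR ≈ 25.8

tan(βl) = 0.335
Z_in = Z_0·(Z_L + jZ_0·tanβl)/(Z_0 + jZ_L·tanβl) = 570 − j639 Ω
Γ_s = (Z_in − Z_s)/(Z_in + Z_s) = (520 − j639)/(620 − j639), |Γ_s| = 0.925
VSWR = (1 + |Γ_s|)/(1 − |Γ_s|)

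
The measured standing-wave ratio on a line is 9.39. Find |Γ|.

|Γ| = (S − 1)/(S + 1) = (9.39 − 1)/(9.39 + 1) = 8.39/10.4

|Γ| ≈ 0.808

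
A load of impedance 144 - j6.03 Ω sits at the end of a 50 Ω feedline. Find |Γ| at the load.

|Γ| ≈ 0.485

Γ = (Z_L − Z_0)/(Z_L + Z_0) = (94 − j6.03)/(194 − j6.03)
|Γ| = 94.2/194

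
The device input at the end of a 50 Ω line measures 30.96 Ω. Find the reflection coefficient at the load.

Γ = -0.235

Γ = (Z_L − Z_0)/(Z_L + Z_0) = (30.96 − 50)/(30.96 + 50) = -19.04/80.96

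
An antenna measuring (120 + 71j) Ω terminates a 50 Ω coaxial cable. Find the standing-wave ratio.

Γ = (Z_L − Z_0)/(Z_L + Z_0) = (70 + j71)/(170 + j71)
|Γ| = 99.7/184 = 0.541
VSWR = (1 + |Γ|)/(1 − |Γ|) = 1.54/0.459

VSWR ≈ 3.36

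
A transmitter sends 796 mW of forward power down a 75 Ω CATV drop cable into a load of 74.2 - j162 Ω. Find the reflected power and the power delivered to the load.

P_reflected ≈ 431 mW; P_delivered ≈ 365 mW

|Γ| = |(-0.8 − j162)/(149.2 − j162)| = 0.736
|Γ|² = 0.541
P_refl = |Γ|²·P_inc = 431 mW, P_del = (1 − |Γ|²)·P_inc = 365 mW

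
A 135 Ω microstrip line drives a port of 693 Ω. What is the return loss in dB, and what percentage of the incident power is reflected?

Γ = (693 − 135)/(693 + 135) = 0.674
RL = −20·log₁₀(0.674) = 3.43 dB
P_refl/P_inc = |Γ|² = 0.454

RL ≈ 3.43 dB; 45.4% of incident power reflected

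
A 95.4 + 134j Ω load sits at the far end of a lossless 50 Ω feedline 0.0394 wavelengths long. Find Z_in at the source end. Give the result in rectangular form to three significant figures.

Z_in ≈ 301 + j3.88 Ω

βl = 2π × 0.0394 = 14.2°
tan(βl) = tan(14.2°) = 0.253
Z_in = Z_0·(Z_L + jZ_0·tanβl)/(Z_0 + jZ_L·tanβl)
     = 50·(95.4 + j147)/(16.1 + j24.1)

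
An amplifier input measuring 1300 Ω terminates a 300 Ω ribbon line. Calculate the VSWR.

VSWR ≈ 4.33

Γ = (1300 − 300)/(1300 + 300) = 0.625
VSWR = (1 + 0.625)/(1 − 0.625)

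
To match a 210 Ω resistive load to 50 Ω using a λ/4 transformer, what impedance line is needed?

Z_qwt = √(Z_0·R_L) = √(50 × 210) = √10500

Z_qwt ≈ 102 Ω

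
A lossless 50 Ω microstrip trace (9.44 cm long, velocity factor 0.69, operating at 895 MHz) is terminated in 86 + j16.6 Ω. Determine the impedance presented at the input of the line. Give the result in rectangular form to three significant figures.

λ = v/f = 0.69·c / 895 MHz = 0.231 m
βl = 2π·l/λ = 2π × 0.408 = 147°
tan(βl) = tan(147°) = -0.651
Z_in = Z_0·(Z_L + jZ_0·tanβl)/(Z_0 + jZ_L·tanβl)
     = 50·(86 − j16)/(60.8 − j56)

Z_in ≈ 44.8 + j28.1 Ω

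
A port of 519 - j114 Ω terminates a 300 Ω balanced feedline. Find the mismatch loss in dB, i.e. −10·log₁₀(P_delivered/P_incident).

Γ = (219 − j114)/(819 − j114), |Γ| = 0.299
|Γ|² = 0.0892, so P_del/P_inc = 1 − |Γ|² = 0.911
ML = −10·log₁₀(1 − |Γ|²)

mismatch loss ≈ 0.406 dB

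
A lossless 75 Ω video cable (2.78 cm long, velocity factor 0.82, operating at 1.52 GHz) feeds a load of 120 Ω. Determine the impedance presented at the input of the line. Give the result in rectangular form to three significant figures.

λ = v/f = 0.82·c / 1.52 GHz = 0.162 m
βl = 2π·l/λ = 2π × 0.172 = 61.8°
tan(βl) = tan(61.8°) = 1.87
Z_in = Z_0·(Z_L + jZ_0·tanβl)/(Z_0 + jZ_L·tanβl)
     = 75·(120 + j140)/(75 + j224)

Z_in ≈ 54.2 − j22 Ω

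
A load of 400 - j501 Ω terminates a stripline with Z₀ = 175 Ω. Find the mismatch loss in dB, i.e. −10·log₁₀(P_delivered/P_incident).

Γ = (225 − j501)/(575 − j501), |Γ| = 0.72
|Γ|² = 0.519, so P_del/P_inc = 1 − |Γ|² = 0.481
ML = −10·log₁₀(1 − |Γ|²)

mismatch loss ≈ 3.17 dB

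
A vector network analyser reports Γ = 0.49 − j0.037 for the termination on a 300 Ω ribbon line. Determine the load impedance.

Z_L ≈ 870 − j84.9 Ω

Z_L = Z_0·(1 + Γ)/(1 − Γ) = 300·(1.49 − j0.037)/(0.51 + j0.037)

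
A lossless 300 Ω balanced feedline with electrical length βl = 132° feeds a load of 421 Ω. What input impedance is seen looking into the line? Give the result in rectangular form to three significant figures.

tan(βl) = tan(132°) = -1.11
Z_in = Z_0·(Z_L + jZ_0·tanβl)/(Z_0 + jZ_L·tanβl)
     = 300·(421 − j333)/(300 − j468)

Z_in ≈ 274 + j94.2 Ω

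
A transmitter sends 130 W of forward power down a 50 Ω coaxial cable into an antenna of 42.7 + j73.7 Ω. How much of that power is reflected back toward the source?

P_reflected ≈ 50.8 W

|Γ| = |(-7.3 + j73.7)/(92.7 + j73.7)| = 0.625
|Γ|² = 0.391
P_refl = |Γ|²·P_inc = 50.8 W, P_del = (1 − |Γ|²)·P_inc = 79.2 W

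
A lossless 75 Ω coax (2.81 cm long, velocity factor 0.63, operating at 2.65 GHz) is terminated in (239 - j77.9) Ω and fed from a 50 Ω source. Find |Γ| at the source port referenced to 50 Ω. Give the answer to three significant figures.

|Γ| ≈ 0.638

λ = v/f = 0.63·c / 2.65 GHz = 0.0713 m
βl = 2π·l/λ = 2π × 0.394 = 142°
tan(βl) = -0.786
Z_in = Z_0·(Z_L + jZ_0·tanβl)/(Z_0 + jZ_L·tanβl) = 61.3 + j90.9 Ω
Γ_s = (Z_in − Z_s)/(Z_in + Z_s) = (11.3 + j90.9)/(111 + j90.9), |Γ_s| = 0.638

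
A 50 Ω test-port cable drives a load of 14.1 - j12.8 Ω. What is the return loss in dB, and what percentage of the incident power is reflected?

RL ≈ 4.69 dB; 34% of incident power reflected

Γ = (-35.9 − j12.8)/(64.1 − j12.8), |Γ| = 0.583
RL = −20·log₁₀(0.583) = 4.69 dB
P_refl/P_inc = |Γ|² = 0.34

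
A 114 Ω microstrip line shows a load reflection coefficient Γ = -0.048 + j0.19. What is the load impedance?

Z_L = Z_0·(1 + Γ)/(1 − Γ) = 114·(0.952 + j0.19)/(1.05 − j0.19)

Z_L ≈ 96.6 + j38.2 Ω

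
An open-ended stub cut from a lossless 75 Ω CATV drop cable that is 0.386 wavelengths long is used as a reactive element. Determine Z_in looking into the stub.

βl = 2π × 0.386 = 139°
tan(βl) = -0.871
For an open-ended stub, Z_in = −jZ_0·cot(βl) = −jZ_0/tan(βl)

Z_in ≈ +j86.2 Ω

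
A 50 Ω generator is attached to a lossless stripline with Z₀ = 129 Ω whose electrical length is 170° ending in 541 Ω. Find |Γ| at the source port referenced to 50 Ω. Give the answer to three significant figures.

|Γ| ≈ 0.827

tan(βl) = -0.176
Z_in = Z_0·(Z_L + jZ_0·tanβl)/(Z_0 + jZ_L·tanβl) = 361 + j244 Ω
Γ_s = (Z_in − Z_s)/(Z_in + Z_s) = (311 + j244)/(411 + j244), |Γ_s| = 0.827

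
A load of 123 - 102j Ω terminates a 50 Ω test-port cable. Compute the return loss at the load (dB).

Γ = (73 − j102)/(173 − j102), |Γ| = 0.625
RL = −20·log₁₀|Γ| = −20·log₁₀(0.625)

RL ≈ 4.09 dB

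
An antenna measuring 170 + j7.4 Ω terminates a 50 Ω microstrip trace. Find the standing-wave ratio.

Γ = (Z_L − Z_0)/(Z_L + Z_0) = (120 + j7.4)/(220 + j7.4)
|Γ| = 120/220 = 0.546
VSWR = (1 + |Γ|)/(1 − |Γ|) = 1.55/0.454

VSWR ≈ 3.41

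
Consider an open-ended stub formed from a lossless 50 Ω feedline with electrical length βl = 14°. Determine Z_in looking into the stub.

tan(βl) = 0.249
For an open-ended stub, Z_in = −jZ_0·cot(βl) = −jZ_0/tan(βl)

Z_in ≈ −j201 Ω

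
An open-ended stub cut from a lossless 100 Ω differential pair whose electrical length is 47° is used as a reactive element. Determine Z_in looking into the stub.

tan(βl) = 1.07
For an open-ended stub, Z_in = −jZ_0·cot(βl) = −jZ_0/tan(βl)

Z_in ≈ −j93.3 Ω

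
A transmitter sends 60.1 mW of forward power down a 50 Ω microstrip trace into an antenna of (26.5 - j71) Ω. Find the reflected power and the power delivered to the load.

P_reflected ≈ 30.9 mW; P_delivered ≈ 29.2 mW

|Γ| = |(-23.5 − j71)/(76.5 − j71)| = 0.717
|Γ|² = 0.513
P_refl = |Γ|²·P_inc = 30.9 mW, P_del = (1 − |Γ|²)·P_inc = 29.2 mW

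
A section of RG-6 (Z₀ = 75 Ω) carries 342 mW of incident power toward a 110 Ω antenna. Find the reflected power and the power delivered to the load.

P_reflected ≈ 12.2 mW; P_delivered ≈ 330 mW

Γ = (110 − 75)/(110 + 75) = 0.189
|Γ|² = 0.0358
P_refl = |Γ|²·P_inc = 12.2 mW, P_del = (1 − |Γ|²)·P_inc = 330 mW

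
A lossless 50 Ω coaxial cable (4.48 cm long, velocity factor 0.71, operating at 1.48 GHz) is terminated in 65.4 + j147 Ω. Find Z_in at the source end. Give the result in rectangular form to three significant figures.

Z_in ≈ 5.9 + j5.17 Ω

λ = v/f = 0.71·c / 1.48 GHz = 0.144 m
βl = 2π·l/λ = 2π × 0.311 = 112°
tan(βl) = tan(112°) = -2.47
Z_in = Z_0·(Z_L + jZ_0·tanβl)/(Z_0 + jZ_L·tanβl)
     = 50·(65.4 + j23.6)/(413 − j161)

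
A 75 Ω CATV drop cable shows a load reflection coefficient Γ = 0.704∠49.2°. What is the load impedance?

Z_L ≈ 65.7 + j139 Ω

Z_L = Z_0·(1 + Γ)/(1 − Γ) = 75·(1.46 + j0.533)/(0.54 − j0.533)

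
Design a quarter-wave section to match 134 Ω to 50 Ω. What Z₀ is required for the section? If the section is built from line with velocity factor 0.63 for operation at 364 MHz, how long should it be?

Z_qwt = √(Z_0·R_L) = √(50 × 134) = √6700
λ = 0.63·c/f = 0.519 m, so l = λ/4 = 0.13 m

Z_qwt ≈ 81.9 Ω; length ≈ 13 cm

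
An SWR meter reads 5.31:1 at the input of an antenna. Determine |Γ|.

|Γ| ≈ 0.683

|Γ| = (S − 1)/(S + 1) = (5.31 − 1)/(5.31 + 1) = 4.31/6.31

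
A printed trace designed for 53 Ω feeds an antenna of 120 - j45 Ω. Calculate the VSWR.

VSWR ≈ 2.65

Γ = (Z_L − Z_0)/(Z_L + Z_0) = (67 − j45)/(173 − j45)
|Γ| = 80.7/179 = 0.452
VSWR = (1 + |Γ|)/(1 − |Γ|) = 1.45/0.548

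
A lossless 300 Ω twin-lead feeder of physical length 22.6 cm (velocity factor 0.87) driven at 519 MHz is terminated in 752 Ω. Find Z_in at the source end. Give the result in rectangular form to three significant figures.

Z_in ≈ 496 + j310 Ω

λ = v/f = 0.87·c / 519 MHz = 0.503 m
βl = 2π·l/λ = 2π × 0.449 = 162°
tan(βl) = tan(162°) = -0.329
Z_in = Z_0·(Z_L + jZ_0·tanβl)/(Z_0 + jZ_L·tanβl)
     = 300·(752 − j98.7)/(300 − j247)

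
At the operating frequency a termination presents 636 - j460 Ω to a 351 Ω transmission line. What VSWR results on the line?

Γ = (Z_L − Z_0)/(Z_L + Z_0) = (285 − j460)/(987 − j460)
|Γ| = 541/1090 = 0.497
VSWR = (1 + |Γ|)/(1 − |Γ|) = 1.5/0.503

VSWR ≈ 2.98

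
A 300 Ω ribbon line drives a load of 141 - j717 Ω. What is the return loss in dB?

Γ = (-159 − j717)/(441 − j717), |Γ| = 0.872
RL = −20·log₁₀|Γ| = −20·log₁₀(0.872)

RL ≈ 1.18 dB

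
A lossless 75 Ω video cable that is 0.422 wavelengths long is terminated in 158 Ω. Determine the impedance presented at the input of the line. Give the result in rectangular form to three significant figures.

βl = 2π × 0.422 = 152°
tan(βl) = tan(152°) = -0.534
Z_in = Z_0·(Z_L + jZ_0·tanβl)/(Z_0 + jZ_L·tanβl)
     = 75·(158 − j40)/(75 − j84.3)

Z_in ≈ 89.7 + j60.8 Ω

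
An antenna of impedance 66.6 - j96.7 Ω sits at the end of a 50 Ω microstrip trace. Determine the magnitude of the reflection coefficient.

|Γ| ≈ 0.648

Γ = (Z_L − Z_0)/(Z_L + Z_0) = (16.6 − j96.7)/(116.6 − j96.7)
|Γ| = 98.1/151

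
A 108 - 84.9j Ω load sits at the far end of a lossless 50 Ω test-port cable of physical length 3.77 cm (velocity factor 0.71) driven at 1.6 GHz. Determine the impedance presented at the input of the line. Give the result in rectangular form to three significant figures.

λ = v/f = 0.71·c / 1.6 GHz = 0.133 m
βl = 2π·l/λ = 2π × 0.283 = 102°
tan(βl) = tan(102°) = -4.73
Z_in = Z_0·(Z_L + jZ_0·tanβl)/(Z_0 + jZ_L·tanβl)
     = 50·(108 − j321)/(-351 − j510)

Z_in ≈ 16.4 + j21.9 Ω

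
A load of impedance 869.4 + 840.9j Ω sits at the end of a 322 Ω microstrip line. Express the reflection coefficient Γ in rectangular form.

Γ ≈ 0.639 + j0.255

Γ = (Z_L − Z_0)/(Z_L + Z_0) = (547.4 + j840.9)/(1191 + j840.9)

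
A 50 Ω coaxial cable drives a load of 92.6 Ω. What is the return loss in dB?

RL ≈ 10.5 dB

Γ = (92.6 − 50)/(92.6 + 50) = 0.299
RL = −20·log₁₀|Γ| = −20·log₁₀(0.299)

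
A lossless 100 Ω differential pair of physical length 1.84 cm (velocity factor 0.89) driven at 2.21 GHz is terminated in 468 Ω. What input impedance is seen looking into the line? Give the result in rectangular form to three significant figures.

λ = v/f = 0.89·c / 2.21 GHz = 0.121 m
βl = 2π·l/λ = 2π × 0.152 = 54.8°
tan(βl) = tan(54.8°) = 1.42
Z_in = Z_0·(Z_L + jZ_0·tanβl)/(Z_0 + jZ_L·tanβl)
     = 100·(468 + j142)/(100 + j664)

Z_in ≈ 31.3 − j65.8 Ω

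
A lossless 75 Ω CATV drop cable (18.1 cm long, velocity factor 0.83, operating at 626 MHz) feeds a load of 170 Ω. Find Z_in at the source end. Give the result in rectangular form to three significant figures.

λ = v/f = 0.83·c / 626 MHz = 0.398 m
βl = 2π·l/λ = 2π × 0.455 = 164°
tan(βl) = tan(164°) = -0.29
Z_in = Z_0·(Z_L + jZ_0·tanβl)/(Z_0 + jZ_L·tanβl)
     = 75·(170 − j21.8)/(75 − j49.3)

Z_in ≈ 129 + j62.9 Ω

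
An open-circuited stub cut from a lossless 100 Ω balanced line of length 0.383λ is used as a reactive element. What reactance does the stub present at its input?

X_in ≈ 111 Ω (inductive)

βl = 2π × 0.383 = 138°
tan(βl) = -0.904
For an open-circuited stub, Z_in = −jZ_0·cot(βl) = −jZ_0/tan(βl)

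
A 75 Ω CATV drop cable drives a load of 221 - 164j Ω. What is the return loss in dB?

RL ≈ 3.76 dB

Γ = (146 − j164)/(296 − j164), |Γ| = 0.649
RL = −20·log₁₀|Γ| = −20·log₁₀(0.649)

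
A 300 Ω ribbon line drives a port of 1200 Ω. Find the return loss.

Γ = (1200 − 300)/(1200 + 300) = 0.6
RL = −20·log₁₀|Γ| = −20·log₁₀(0.6)

RL ≈ 4.44 dB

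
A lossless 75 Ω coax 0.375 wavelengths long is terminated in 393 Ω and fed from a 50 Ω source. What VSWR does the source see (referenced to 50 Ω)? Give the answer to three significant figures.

βl = 2π × 0.375 = 135°
tan(βl) = -1
Z_in = Z_0·(Z_L + jZ_0·tanβl)/(Z_0 + jZ_L·tanβl) = 27.6 + j69.7 Ω
Γ_s = (Z_in − Z_s)/(Z_in + Z_s) = (-22.4 + j69.7)/(77.6 + j69.7), |Γ_s| = 0.702
VSWR = (1 + |Γ_s|)/(1 − |Γ_s|)

VSWR ≈ 5.71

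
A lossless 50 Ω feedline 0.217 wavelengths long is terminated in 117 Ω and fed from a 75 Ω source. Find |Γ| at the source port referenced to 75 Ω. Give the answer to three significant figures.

|Γ| ≈ 0.549

βl = 2π × 0.217 = 78.1°
tan(βl) = 4.75
Z_in = Z_0·(Z_L + jZ_0·tanβl)/(Z_0 + jZ_L·tanβl) = 22.1 − j8.53 Ω
Γ_s = (Z_in − Z_s)/(Z_in + Z_s) = (-52.9 − j8.53)/(97.1 − j8.53), |Γ_s| = 0.549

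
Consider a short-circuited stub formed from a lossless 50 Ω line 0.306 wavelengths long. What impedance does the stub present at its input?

Z_in ≈ −j136 Ω

βl = 2π × 0.306 = 110°
tan(βl) = -2.72
For a short-circuited stub, Z_in = jZ_0·tan(βl)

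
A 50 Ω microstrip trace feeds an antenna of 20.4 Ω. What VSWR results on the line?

VSWR ≈ 2.45

For a purely resistive load, VSWR = R_L/Z_0 or Z_0/R_L (whichever > 1) = 50/20.4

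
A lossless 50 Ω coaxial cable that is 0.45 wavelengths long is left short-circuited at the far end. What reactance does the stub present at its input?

X_in ≈ -16.2 Ω (capacitive)

βl = 2π × 0.45 = 162°
tan(βl) = -0.325
For a short-circuited stub, Z_in = jZ_0·tan(βl)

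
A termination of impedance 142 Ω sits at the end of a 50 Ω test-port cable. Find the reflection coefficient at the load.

Γ = 0.479

Γ = (Z_L − Z_0)/(Z_L + Z_0) = (142 − 50)/(142 + 50) = 92/192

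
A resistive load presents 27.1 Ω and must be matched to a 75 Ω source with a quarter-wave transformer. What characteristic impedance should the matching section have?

Z_qwt ≈ 45.1 Ω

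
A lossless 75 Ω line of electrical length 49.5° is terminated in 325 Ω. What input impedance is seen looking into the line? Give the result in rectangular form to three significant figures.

tan(βl) = tan(49.5°) = 1.17
Z_in = Z_0·(Z_L + jZ_0·tanβl)/(Z_0 + jZ_L·tanβl)
     = 75·(325 + j87.8)/(75 + j381)

Z_in ≈ 28.8 − j58.4 Ω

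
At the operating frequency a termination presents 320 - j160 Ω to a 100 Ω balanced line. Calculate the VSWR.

VSWR ≈ 4.07

Γ = (Z_L − Z_0)/(Z_L + Z_0) = (220 − j160)/(420 − j160)
|Γ| = 272/449 = 0.605
VSWR = (1 + |Γ|)/(1 − |Γ|) = 1.61/0.395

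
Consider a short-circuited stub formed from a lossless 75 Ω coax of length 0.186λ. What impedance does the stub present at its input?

βl = 2π × 0.186 = 67°
tan(βl) = 2.35
For a short-circuited stub, Z_in = jZ_0·tan(βl)

Z_in ≈ +j176 Ω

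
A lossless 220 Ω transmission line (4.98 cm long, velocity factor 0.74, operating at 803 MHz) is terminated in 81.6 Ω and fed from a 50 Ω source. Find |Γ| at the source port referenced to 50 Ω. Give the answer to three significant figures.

λ = v/f = 0.74·c / 803 MHz = 0.276 m
βl = 2π·l/λ = 2π × 0.18 = 64.8°
tan(βl) = 2.13
Z_in = Z_0·(Z_L + jZ_0·tanβl)/(Z_0 + jZ_L·tanβl) = 278 + j249 Ω
Γ_s = (Z_in − Z_s)/(Z_in + Z_s) = (228 + j249)/(328 + j249), |Γ_s| = 0.82

|Γ| ≈ 0.82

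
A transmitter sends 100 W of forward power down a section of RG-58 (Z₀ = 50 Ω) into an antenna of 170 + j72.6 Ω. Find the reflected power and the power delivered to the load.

P_reflected ≈ 36.7 W; P_delivered ≈ 63.3 W

|Γ| = |(120 + j72.6)/(220 + j72.6)| = 0.605
|Γ|² = 0.367
P_refl = |Γ|²·P_inc = 36.7 W, P_del = (1 − |Γ|²)·P_inc = 63.3 W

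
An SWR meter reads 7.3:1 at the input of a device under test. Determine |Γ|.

|Γ| ≈ 0.759

|Γ| = (S − 1)/(S + 1) = (7.3 − 1)/(7.3 + 1) = 6.3/8.3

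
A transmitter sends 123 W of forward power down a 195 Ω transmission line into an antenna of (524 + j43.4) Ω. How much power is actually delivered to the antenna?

P_delivered ≈ 96.9 W

|Γ| = |(329 + j43.4)/(719 + j43.4)| = 0.461
|Γ|² = 0.212
P_refl = |Γ|²·P_inc = 26.1 W, P_del = (1 − |Γ|²)·P_inc = 96.9 W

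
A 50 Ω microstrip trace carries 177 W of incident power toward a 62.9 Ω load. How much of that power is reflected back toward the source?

P_reflected ≈ 2.31 W

Γ = (62.9 − 50)/(62.9 + 50) = 0.114
|Γ|² = 0.0131
P_refl = |Γ|²·P_inc = 2.31 W, P_del = (1 − |Γ|²)·P_inc = 175 W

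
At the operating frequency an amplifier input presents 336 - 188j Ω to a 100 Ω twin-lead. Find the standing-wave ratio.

VSWR ≈ 4.49

Γ = (Z_L − Z_0)/(Z_L + Z_0) = (236 − j188)/(436 − j188)
|Γ| = 302/475 = 0.635
VSWR = (1 + |Γ|)/(1 − |Γ|) = 1.64/0.365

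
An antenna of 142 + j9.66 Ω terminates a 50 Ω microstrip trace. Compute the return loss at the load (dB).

Γ = (92 + j9.66)/(192 + j9.66), |Γ| = 0.481
RL = −20·log₁₀|Γ| = −20·log₁₀(0.481)

RL ≈ 6.35 dB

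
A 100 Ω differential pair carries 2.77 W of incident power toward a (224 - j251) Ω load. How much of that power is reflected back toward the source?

P_reflected ≈ 1.29 W

|Γ| = |(124 − j251)/(324 − j251)| = 0.683
|Γ|² = 0.467
P_refl = |Γ|²·P_inc = 1.29 W, P_del = (1 − |Γ|²)·P_inc = 1.48 W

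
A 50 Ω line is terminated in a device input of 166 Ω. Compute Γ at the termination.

Γ = 0.537

Γ = (Z_L − Z_0)/(Z_L + Z_0) = (166 − 50)/(166 + 50) = 116/216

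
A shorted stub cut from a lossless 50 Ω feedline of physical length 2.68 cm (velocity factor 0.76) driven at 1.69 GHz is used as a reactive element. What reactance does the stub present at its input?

λ = v/f = 0.76·c / 1.69 GHz = 0.135 m
βl = 2π·l/λ = 2π × 0.199 = 71.5°
tan(βl) = 2.99
For a shorted stub, Z_in = jZ_0·tan(βl)

X_in ≈ 150 Ω (inductive)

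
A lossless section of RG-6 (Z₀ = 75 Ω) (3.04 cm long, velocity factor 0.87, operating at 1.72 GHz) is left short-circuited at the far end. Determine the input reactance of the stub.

λ = v/f = 0.87·c / 1.72 GHz = 0.152 m
βl = 2π·l/λ = 2π × 0.2 = 72.1°
tan(βl) = 3.1
For a short-circuited stub, Z_in = jZ_0·tan(βl)

X_in ≈ 233 Ω (inductive)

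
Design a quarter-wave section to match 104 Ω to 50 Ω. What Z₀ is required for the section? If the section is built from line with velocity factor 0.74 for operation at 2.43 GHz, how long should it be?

Z_qwt = √(Z_0·R_L) = √(50 × 104) = √5200
λ = 0.74·c/f = 0.0914 m, so l = λ/4 = 0.0228 m

Z_qwt ≈ 72.1 Ω; length ≈ 2.28 cm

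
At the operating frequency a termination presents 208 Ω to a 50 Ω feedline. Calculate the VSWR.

For a purely resistive load, VSWR = R_L/Z_0 or Z_0/R_L (whichever > 1) = 208/50

VSWR ≈ 4.16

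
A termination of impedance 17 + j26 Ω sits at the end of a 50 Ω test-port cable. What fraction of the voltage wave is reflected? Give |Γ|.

Γ = (Z_L − Z_0)/(Z_L + Z_0) = (-33 + j26)/(67 + j26)
|Γ| = 42/71.9

|Γ| ≈ 0.585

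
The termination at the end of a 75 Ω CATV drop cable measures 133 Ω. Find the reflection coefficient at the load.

Γ = (Z_L − Z_0)/(Z_L + Z_0) = (133 − 75)/(133 + 75) = 58/208

Γ = 0.279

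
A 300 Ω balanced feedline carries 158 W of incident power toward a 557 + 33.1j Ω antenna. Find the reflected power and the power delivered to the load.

|Γ| = |(257 + j33.1)/(857 + j33.1)| = 0.302
|Γ|² = 0.0913
P_refl = |Γ|²·P_inc = 14.4 W, P_del = (1 − |Γ|²)·P_inc = 144 W

P_reflected ≈ 14.4 W; P_delivered ≈ 144 W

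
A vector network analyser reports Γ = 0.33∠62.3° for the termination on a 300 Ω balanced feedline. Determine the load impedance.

Z_L = Z_0·(1 + Γ)/(1 − Γ) = 300·(1.15 + j0.292)/(0.847 − j0.292)

Z_L ≈ 333 + j219 Ω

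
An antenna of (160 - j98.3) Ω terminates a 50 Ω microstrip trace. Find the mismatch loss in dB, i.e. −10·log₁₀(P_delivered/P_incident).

mismatch loss ≈ 2.25 dB

Γ = (110 − j98.3)/(210 − j98.3), |Γ| = 0.636
|Γ|² = 0.405, so P_del/P_inc = 1 − |Γ|² = 0.595
ML = −10·log₁₀(1 − |Γ|²)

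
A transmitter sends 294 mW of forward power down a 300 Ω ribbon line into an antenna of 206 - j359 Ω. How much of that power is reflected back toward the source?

|Γ| = |(-94 − j359)/(506 − j359)| = 0.598
|Γ|² = 0.358
P_refl = |Γ|²·P_inc = 105 mW, P_del = (1 − |Γ|²)·P_inc = 189 mW

P_reflected ≈ 105 mW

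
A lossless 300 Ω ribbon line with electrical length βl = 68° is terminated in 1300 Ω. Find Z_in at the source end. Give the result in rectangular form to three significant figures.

tan(βl) = tan(68°) = 2.48
Z_in = Z_0·(Z_L + jZ_0·tanβl)/(Z_0 + jZ_L·tanβl)
     = 300·(1300 + j743)/(300 + j3220)

Z_in ≈ 79.8 − j114 Ω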